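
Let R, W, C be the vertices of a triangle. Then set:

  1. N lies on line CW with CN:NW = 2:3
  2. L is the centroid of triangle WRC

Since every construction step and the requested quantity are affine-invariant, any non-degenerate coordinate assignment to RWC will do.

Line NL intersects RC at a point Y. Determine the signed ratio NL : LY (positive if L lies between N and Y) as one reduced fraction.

NL:LY = 1/5

Set R = (0, 0), W = (1, 0), C = (0, 1); any affine frame gives the same invariant.
1. N lies on line CW with CN:NW = 2:3 ⇒ N = (2/5, 3/5)
2. L is the centroid of triangle WRC ⇒ L = (1/3, 1/3)
line NL meets RC at Y = (0, -1)
L = N + t·(Y−N) with t = 1/6, so NL:LY = 1/6:5/6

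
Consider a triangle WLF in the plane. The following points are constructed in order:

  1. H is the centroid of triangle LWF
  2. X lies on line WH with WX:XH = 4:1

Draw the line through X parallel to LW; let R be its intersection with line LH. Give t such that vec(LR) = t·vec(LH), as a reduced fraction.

Set W = (0, 0), L = (1, 0), F = (0, 1); any affine frame gives the same invariant.
1. H is the centroid of triangle LWF ⇒ H = (1/3, 1/3)
2. X lies on line WH with WX:XH = 4:1 ⇒ X = (4/15, 4/15)
through X parallel to LW: direction (-1, 0); meets LH at R = (7/15, 4/15)
R = L + t·(H−L) with t = 4/5

t = 4/5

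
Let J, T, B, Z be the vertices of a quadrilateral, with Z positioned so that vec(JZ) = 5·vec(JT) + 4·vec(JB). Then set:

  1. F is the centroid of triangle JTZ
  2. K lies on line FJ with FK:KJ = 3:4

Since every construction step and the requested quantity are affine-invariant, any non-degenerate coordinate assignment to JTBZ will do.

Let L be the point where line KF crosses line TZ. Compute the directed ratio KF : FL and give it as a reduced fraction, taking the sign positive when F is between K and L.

Set J = (0, 0), T = (1, 0), B = (0, 1), Z = (5, 4); any affine frame gives the same invariant.
1. F is the centroid of triangle JTZ ⇒ F = (2, 4/3)
2. K lies on line FJ with FK:KJ = 3:4 ⇒ K = (8/7, 16/21)
line KF meets TZ at L = (3, 2)
F = K + t·(L−K) with t = 6/13, so KF:FL = 6/13:7/13

KF:FL = 6/7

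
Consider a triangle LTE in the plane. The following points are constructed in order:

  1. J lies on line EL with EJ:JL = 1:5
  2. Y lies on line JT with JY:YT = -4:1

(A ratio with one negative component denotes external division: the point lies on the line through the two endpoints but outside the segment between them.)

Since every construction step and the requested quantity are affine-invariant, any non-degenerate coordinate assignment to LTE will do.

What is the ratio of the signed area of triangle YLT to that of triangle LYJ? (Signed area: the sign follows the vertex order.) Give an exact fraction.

[YLT]:[LYJ] = -1/4

Work in coordinates with L = (0, 0), T = (1, 0), E = (0, 1).
1. J lies on line EL with EJ:JL = 1:5 ⇒ J = (0, 5/6)
2. Y lies on line JT with JY:YT = -4:1 ⇒ Y = (4/3, -5/18)
2·[YLT] = -5/18, 2·[LYJ] = 10/9
[YLT]:[LYJ] = -5/18:10/9 = -1/4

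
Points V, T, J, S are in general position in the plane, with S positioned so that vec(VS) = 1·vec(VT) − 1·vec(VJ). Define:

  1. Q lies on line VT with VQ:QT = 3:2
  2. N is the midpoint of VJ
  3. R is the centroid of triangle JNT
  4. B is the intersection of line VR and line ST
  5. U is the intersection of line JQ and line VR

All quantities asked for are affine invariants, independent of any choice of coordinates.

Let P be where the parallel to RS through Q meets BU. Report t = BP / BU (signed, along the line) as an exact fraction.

Set V = (0, 0), T = (1, 0), J = (0, 1), S = (1, -1); any affine frame gives the same invariant.
1. Q lies on line VT with VQ:QT = 3:2 ⇒ Q = (3/5, 0)
2. N is the midpoint of VJ ⇒ N = (0, 1/2)
3. R is the centroid of triangle JNT ⇒ R = (1/3, 1/2)
4. B is the intersection of line VR and line ST ⇒ B = (1, 3/2)
5. U is the intersection of line JQ and line VR ⇒ U = (6/19, 9/19)
through Q parallel to RS: direction (2/3, -3/2); meets BU at P = (9/25, 27/50)
P = B + t·(U−B) with t = 304/325

t = 304/325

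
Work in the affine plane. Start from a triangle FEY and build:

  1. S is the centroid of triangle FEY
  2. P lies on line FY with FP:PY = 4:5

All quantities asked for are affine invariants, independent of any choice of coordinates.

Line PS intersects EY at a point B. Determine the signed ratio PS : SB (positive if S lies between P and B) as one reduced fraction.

Choose coordinates F = (0, 0), E = (1, 0), Y = (0, 1).
1. S is the centroid of triangle FEY ⇒ S = (1/3, 1/3)
2. P lies on line FY with FP:PY = 4:5 ⇒ P = (0, 4/9)
line PS meets EY at B = (5/6, 1/6)
S = P + t·(B−P) with t = 2/5, so PS:SB = 2/5:3/5

PS:SB = 2/3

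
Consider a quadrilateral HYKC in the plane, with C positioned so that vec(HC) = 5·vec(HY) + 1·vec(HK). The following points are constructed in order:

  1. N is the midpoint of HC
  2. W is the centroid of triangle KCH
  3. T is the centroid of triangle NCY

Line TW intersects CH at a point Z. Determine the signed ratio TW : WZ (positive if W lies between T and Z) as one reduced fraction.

Work in coordinates with H = (0, 0), Y = (1, 0), K = (0, 1), C = (5, 1).
1. N is the midpoint of HC ⇒ N = (5/2, 1/2)
2. W is the centroid of triangle KCH ⇒ W = (5/3, 2/3)
3. T is the centroid of triangle NCY ⇒ T = (17/6, 1/2)
line TW meets CH at Z = (95/36, 19/36)
W = T + t·(Z−T) with t = 6, so TW:WZ = 6:-5

TW:WZ = -6/5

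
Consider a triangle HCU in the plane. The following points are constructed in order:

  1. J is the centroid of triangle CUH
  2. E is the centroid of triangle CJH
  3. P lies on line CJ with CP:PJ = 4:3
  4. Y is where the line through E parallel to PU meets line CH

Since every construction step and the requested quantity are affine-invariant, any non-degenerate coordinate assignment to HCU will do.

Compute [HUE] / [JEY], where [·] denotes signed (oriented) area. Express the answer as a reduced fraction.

[HUE]:[JEY] = -68

Choose coordinates H = (0, 0), C = (1, 0), U = (0, 1).
1. J is the centroid of triangle CUH ⇒ J = (1/3, 1/3)
2. E is the centroid of triangle CJH ⇒ E = (4/9, 1/9)
3. P lies on line CJ with CP:PJ = 4:3 ⇒ P = (13/21, 4/21)
4. Y is where the line through E parallel to PU meets line CH ⇒ Y = (9/17, 0)
2·[HUE] = -4/9, 2·[JEY] = 1/153
[HUE]:[JEY] = -4/9:1/153 = -68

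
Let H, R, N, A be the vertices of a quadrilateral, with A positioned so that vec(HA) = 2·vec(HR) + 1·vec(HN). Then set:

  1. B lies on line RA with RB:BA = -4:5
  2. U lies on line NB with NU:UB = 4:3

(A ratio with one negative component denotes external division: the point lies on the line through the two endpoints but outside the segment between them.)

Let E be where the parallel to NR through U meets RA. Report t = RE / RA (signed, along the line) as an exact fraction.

t = -16/7

Set H = (0, 0), R = (1, 0), N = (0, 1), A = (2, 1); any affine frame gives the same invariant.
1. B lies on line RA with RB:BA = -4:5 ⇒ B = (-3, -4)
2. U lies on line NB with NU:UB = 4:3 ⇒ U = (-12/7, -13/7)
through U parallel to NR: direction (1, -1); meets RA at E = (-9/7, -16/7)
E = R + t·(A−R) with t = -16/7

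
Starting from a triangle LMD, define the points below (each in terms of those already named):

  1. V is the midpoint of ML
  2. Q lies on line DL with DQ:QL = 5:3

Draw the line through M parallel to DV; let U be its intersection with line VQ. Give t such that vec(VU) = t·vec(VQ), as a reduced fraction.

t = -8/5

Assign L = (0, 0), M = (1, 0), D = (0, 1) — the answer is frame-independent, so this choice is without loss of generality.
1. V is the midpoint of ML ⇒ V = (1/2, 0)
2. Q lies on line DL with DQ:QL = 5:3 ⇒ Q = (0, 3/8)
through M parallel to DV: direction (1/2, -1); meets VQ at U = (13/10, -3/5)
U = V + t·(Q−V) with t = -8/5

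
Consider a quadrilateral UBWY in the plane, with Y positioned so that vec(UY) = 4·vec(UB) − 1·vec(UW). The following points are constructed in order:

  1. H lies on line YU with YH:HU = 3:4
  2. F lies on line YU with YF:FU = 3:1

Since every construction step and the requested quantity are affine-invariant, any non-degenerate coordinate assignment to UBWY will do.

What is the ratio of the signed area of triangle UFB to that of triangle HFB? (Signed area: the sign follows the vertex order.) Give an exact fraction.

[UFB]:[HFB] = -7/9

Set U = (0, 0), B = (1, 0), W = (0, 1), Y = (4, -1); any affine frame gives the same invariant.
1. H lies on line YU with YH:HU = 3:4 ⇒ H = (16/7, -4/7)
2. F lies on line YU with YF:FU = 3:1 ⇒ F = (1, -1/4)
2·[UFB] = 1/4, 2·[HFB] = -9/28
[UFB]:[HFB] = 1/4:-9/28 = -7/9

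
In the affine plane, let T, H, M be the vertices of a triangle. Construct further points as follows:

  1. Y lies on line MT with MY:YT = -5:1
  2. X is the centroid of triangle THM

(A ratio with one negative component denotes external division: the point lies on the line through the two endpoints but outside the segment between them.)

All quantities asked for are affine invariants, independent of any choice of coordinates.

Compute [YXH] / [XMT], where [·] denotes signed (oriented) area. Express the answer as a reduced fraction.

[YXH]:[XMT] = -3/2

Choose coordinates T = (0, 0), H = (1, 0), M = (0, 1).
1. Y lies on line MT with MY:YT = -5:1 ⇒ Y = (0, -1/4)
2. X is the centroid of triangle THM ⇒ X = (1/3, 1/3)
2·[YXH] = -1/2, 2·[XMT] = 1/3
[YXH]:[XMT] = -1/2:1/3 = -3/2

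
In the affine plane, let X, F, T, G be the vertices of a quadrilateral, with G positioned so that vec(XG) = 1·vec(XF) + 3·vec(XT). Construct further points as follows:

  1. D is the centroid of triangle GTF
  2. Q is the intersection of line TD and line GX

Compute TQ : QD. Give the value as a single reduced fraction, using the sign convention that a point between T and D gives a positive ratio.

Set X = (0, 0), F = (1, 0), T = (0, 1), G = (1, 3); any affine frame gives the same invariant.
1. D is the centroid of triangle GTF ⇒ D = (2/3, 4/3)
2. Q is the intersection of line TD and line GX ⇒ Q = (2/5, 6/5)
Q = T + t·(D−T) with t = 3/5, so TQ:QD = t:(1−t) = 3/5:2/5

TQ:QD = 3/2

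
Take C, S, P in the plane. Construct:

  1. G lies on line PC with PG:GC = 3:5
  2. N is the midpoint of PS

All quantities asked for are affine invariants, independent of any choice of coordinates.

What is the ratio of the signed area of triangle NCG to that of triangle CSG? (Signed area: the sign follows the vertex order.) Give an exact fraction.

[NCG]:[CSG] = -1/2

Work in coordinates with C = (0, 0), S = (1, 0), P = (0, 1).
1. G lies on line PC with PG:GC = 3:5 ⇒ G = (0, 5/8)
2. N is the midpoint of PS ⇒ N = (1/2, 1/2)
2·[NCG] = -5/16, 2·[CSG] = 5/8
[NCG]:[CSG] = -5/16:5/8 = -1/2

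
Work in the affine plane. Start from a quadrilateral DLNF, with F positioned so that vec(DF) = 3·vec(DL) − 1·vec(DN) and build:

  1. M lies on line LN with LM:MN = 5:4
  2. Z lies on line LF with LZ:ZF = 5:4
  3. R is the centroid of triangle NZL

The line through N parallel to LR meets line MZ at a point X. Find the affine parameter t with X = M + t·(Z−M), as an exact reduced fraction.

t = -2/7

Assign D = (0, 0), L = (1, 0), N = (0, 1), F = (3, -1) — the answer is frame-independent, so this choice is without loss of generality.
1. M lies on line LN with LM:MN = 5:4 ⇒ M = (4/9, 5/9)
2. Z lies on line LF with LZ:ZF = 5:4 ⇒ Z = (19/9, -5/9)
3. R is the centroid of triangle NZL ⇒ R = (28/27, 4/27)
through N parallel to LR: direction (1/27, 4/27); meets MZ at X = (-2/63, 55/63)
X = M + t·(Z−M) with t = -2/7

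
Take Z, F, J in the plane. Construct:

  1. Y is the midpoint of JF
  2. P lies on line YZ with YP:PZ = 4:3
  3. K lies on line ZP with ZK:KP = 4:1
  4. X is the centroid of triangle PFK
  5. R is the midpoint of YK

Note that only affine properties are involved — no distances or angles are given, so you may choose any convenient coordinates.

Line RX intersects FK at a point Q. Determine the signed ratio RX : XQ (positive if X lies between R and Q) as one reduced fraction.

Assign Z = (0, 0), F = (1, 0), J = (0, 1) — the answer is frame-independent, so this choice is without loss of generality.
1. Y is the midpoint of JF ⇒ Y = (1/2, 1/2)
2. P lies on line YZ with YP:PZ = 4:3 ⇒ P = (3/14, 3/14)
3. K lies on line ZP with ZK:KP = 4:1 ⇒ K = (6/35, 6/35)
4. X is the centroid of triangle PFK ⇒ X = (97/210, 9/70)
5. R is the midpoint of YK ⇒ R = (47/140, 47/140)
line RX meets FK at Q = (209/441, 16/147)
X = R + t·(Q−R) with t = 21/23, so RX:XQ = 21/23:2/23

RX:XQ = 21/2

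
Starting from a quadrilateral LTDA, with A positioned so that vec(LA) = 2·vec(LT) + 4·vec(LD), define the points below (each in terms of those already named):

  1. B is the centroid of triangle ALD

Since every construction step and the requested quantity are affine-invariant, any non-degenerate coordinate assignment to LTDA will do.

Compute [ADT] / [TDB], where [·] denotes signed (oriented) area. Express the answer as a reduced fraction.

Assign L = (0, 0), T = (1, 0), D = (0, 1), A = (2, 4) — the answer is frame-independent, so this choice is without loss of generality.
1. B is the centroid of triangle ALD ⇒ B = (2/3, 5/3)
2·[ADT] = 5, 2·[TDB] = -4/3
[ADT]:[TDB] = 5:-4/3 = -15/4

[ADT]:[TDB] = -15/4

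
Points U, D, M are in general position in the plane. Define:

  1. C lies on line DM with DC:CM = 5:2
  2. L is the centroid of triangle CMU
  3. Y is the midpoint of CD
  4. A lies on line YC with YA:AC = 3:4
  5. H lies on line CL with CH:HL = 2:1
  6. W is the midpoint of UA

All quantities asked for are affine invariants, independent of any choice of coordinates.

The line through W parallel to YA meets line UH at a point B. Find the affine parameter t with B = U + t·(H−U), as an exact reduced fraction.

t = 9/14

Work in coordinates with U = (0, 0), D = (1, 0), M = (0, 1).
1. C lies on line DM with DC:CM = 5:2 ⇒ C = (2/7, 5/7)
2. L is the centroid of triangle CMU ⇒ L = (2/21, 4/7)
3. Y is the midpoint of CD ⇒ Y = (9/14, 5/14)
4. A lies on line YC with YA:AC = 3:4 ⇒ A = (24/49, 25/49)
5. H lies on line CL with CH:HL = 2:1 ⇒ H = (10/63, 13/21)
6. W is the midpoint of UA ⇒ W = (12/49, 25/98)
through W parallel to YA: direction (-15/98, 15/98); meets UH at B = (5/49, 39/98)
B = U + t·(H−U) with t = 9/14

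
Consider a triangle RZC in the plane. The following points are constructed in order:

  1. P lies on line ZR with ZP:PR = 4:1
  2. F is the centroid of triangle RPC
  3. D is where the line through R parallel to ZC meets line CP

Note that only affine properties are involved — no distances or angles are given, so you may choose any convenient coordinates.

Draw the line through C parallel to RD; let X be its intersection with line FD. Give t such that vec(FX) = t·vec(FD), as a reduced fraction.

t = -3/2

Assign R = (0, 0), Z = (1, 0), C = (0, 1) — the answer is frame-independent, so this choice is without loss of generality.
1. P lies on line ZR with ZP:PR = 4:1 ⇒ P = (1/5, 0)
2. F is the centroid of triangle RPC ⇒ F = (1/15, 1/3)
3. D is where the line through R parallel to ZC meets line CP ⇒ D = (1/4, -1/4)
through C parallel to RD: direction (1/4, -1/4); meets FD at X = (-5/24, 29/24)
X = F + t·(D−F) with t = -3/2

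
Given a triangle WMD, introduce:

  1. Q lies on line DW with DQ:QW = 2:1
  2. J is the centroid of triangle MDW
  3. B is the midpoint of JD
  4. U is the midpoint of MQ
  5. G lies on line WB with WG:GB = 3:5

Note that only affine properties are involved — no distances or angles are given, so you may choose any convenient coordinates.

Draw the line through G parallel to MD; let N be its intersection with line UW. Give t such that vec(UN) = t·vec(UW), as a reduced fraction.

Work in coordinates with W = (0, 0), M = (1, 0), D = (0, 1).
1. Q lies on line DW with DQ:QW = 2:1 ⇒ Q = (0, 1/3)
2. J is the centroid of triangle MDW ⇒ J = (1/3, 1/3)
3. B is the midpoint of JD ⇒ B = (1/6, 2/3)
4. U is the midpoint of MQ ⇒ U = (1/2, 1/6)
5. G lies on line WB with WG:GB = 3:5 ⇒ G = (1/16, 1/4)
through G parallel to MD: direction (-1, 1); meets UW at N = (15/64, 5/64)
N = U + t·(W−U) with t = 17/32

t = 17/32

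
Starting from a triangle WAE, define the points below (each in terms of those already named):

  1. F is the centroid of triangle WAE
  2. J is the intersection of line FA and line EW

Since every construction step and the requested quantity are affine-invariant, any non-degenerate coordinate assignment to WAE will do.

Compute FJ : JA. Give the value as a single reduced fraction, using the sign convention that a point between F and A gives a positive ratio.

Work in coordinates with W = (0, 0), A = (1, 0), E = (0, 1).
1. F is the centroid of triangle WAE ⇒ F = (1/3, 1/3)
2. J is the intersection of line FA and line EW ⇒ J = (0, 1/2)
J = F + t·(A−F) with t = -1/2, so FJ:JA = t:(1−t) = -1/2:3/2

FJ:JA = -1/3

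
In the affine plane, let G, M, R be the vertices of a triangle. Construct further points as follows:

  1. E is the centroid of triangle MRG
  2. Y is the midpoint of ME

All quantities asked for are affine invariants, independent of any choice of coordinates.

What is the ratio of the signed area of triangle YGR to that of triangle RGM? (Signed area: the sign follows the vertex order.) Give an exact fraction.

[YGR]:[RGM] = -2/3

Work in coordinates with G = (0, 0), M = (1, 0), R = (0, 1).
1. E is the centroid of triangle MRG ⇒ E = (1/3, 1/3)
2. Y is the midpoint of ME ⇒ Y = (2/3, 1/6)
2·[YGR] = -2/3, 2·[RGM] = 1
[YGR]:[RGM] = -2/3:1 = -2/3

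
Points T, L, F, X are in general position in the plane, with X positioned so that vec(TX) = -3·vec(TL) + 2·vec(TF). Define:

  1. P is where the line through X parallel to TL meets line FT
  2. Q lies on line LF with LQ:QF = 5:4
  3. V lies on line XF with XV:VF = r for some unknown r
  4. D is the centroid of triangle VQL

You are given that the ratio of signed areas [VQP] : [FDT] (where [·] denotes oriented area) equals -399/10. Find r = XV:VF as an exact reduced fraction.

r = 4/3

Assign T = (0, 0), L = (1, 0), F = (0, 1), X = (-3, 2) — the answer is frame-independent, so this choice is without loss of generality.
1. P is where the line through X parallel to TL meets line FT ⇒ P = (0, 2)
2. Q lies on line LF with LQ:QF = 5:4 ⇒ Q = (4/9, 5/9)
3. With XV:VF = r, write λ = r/(r+1) so V = X + λ·(F−X); V is affine-linear in λ
4. D is the centroid of triangle VQL ⇒ D is an affine combination of earlier points and hence also affine-linear in λ
Every point depending on V is an affine combination of V and λ-independent points, so each such coordinate is linear in λ; the λ² term in each signed area is a multiple of (F−X)×(F−X) = 0, so 2·[VQP] and 2·[FDT] are each linear in λ. Evaluating at λ=0 and λ=1:
  2·[VQP] = -35/9·λ + 13/3,   2·[FDT] = −λ + 14/27
So [VQP]:[FDT] = (-35/9·λ + 13/3) / (−λ + 14/27). Setting this equal to -399/10:
  -35/9·λ + 13/3 = -399/10·(−λ + 14/27)  ⇒  λ = 4/7
Then r = λ/(1−λ) = (4/7)/(3/7) = 4/3. Check: with r = 4/3, V = (-9/7, 10/7) and [VQP]:[FDT] = -399/10 as required.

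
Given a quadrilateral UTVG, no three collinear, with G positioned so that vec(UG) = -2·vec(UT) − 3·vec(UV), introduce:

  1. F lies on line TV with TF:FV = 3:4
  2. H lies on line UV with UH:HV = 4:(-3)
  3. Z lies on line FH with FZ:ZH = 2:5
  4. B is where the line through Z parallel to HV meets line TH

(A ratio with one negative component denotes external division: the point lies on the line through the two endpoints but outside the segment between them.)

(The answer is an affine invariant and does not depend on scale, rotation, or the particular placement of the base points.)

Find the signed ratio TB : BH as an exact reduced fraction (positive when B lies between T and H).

TB:BH = 29/20

Work in coordinates with U = (0, 0), T = (1, 0), V = (0, 1), G = (-2, -3).
1. F lies on line TV with TF:FV = 3:4 ⇒ F = (4/7, 3/7)
2. H lies on line UV with UH:HV = 4:(-3) ⇒ H = (0, 4)
3. Z lies on line FH with FZ:ZH = 2:5 ⇒ Z = (20/49, 71/49)
4. B is where the line through Z parallel to HV meets line TH ⇒ B = (20/49, 116/49)
B = T + t·(H−T) with t = 29/49, so TB:BH = t:(1−t) = 29/49:20/49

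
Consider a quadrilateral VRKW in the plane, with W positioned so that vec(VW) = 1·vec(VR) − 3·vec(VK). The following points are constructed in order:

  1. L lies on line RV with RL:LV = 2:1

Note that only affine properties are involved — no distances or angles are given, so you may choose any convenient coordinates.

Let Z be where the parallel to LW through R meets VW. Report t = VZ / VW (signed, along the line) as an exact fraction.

Choose coordinates V = (0, 0), R = (1, 0), K = (0, 1), W = (1, -3).
1. L lies on line RV with RL:LV = 2:1 ⇒ L = (1/3, 0)
through R parallel to LW: direction (2/3, -3); meets VW at Z = (3, -9)
Z = V + t·(W−V) with t = 3

t = 3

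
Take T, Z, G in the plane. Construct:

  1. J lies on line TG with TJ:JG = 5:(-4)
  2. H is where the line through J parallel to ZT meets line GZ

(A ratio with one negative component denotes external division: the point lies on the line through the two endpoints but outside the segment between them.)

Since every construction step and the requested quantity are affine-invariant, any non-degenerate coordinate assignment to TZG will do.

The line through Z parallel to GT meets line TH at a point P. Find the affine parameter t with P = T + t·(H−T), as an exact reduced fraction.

Work in coordinates with T = (0, 0), Z = (1, 0), G = (0, 1).
1. J lies on line TG with TJ:JG = 5:(-4) ⇒ J = (0, 5)
2. H is where the line through J parallel to ZT meets line GZ ⇒ H = (-4, 5)
through Z parallel to GT: direction (0, -1); meets TH at P = (1, -5/4)
P = T + t·(H−T) with t = -1/4

t = -1/4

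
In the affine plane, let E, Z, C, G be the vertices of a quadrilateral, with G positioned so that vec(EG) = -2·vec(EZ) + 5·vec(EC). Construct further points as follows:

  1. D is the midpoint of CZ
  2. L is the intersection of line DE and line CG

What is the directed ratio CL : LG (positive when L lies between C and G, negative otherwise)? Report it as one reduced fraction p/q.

Set E = (0, 0), Z = (1, 0), C = (0, 1), G = (-2, 5); any affine frame gives the same invariant.
1. D is the midpoint of CZ ⇒ D = (1/2, 1/2)
2. L is the intersection of line DE and line CG ⇒ L = (1/3, 1/3)
L = C + t·(G−C) with t = -1/6, so CL:LG = t:(1−t) = -1/6:7/6

CL:LG = -1/7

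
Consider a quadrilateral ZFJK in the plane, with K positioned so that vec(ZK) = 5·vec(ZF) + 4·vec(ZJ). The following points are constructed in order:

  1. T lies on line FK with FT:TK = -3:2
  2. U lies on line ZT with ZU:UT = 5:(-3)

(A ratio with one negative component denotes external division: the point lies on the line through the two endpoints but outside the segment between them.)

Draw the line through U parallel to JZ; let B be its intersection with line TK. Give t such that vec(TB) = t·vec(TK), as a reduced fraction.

t = -39/16

Assign Z = (0, 0), F = (1, 0), J = (0, 1), K = (5, 4) — the answer is frame-independent, so this choice is without loss of generality.
1. T lies on line FK with FT:TK = -3:2 ⇒ T = (13, 12)
2. U lies on line ZT with ZU:UT = 5:(-3) ⇒ U = (65/2, 30)
through U parallel to JZ: direction (0, -1); meets TK at B = (65/2, 63/2)
B = T + t·(K−T) with t = -39/16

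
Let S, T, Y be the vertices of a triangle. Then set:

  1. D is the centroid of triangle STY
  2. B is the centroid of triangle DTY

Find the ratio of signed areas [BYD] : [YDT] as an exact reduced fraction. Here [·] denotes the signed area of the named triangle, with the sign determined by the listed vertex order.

Set S = (0, 0), T = (1, 0), Y = (0, 1); any affine frame gives the same invariant.
1. D is the centroid of triangle STY ⇒ D = (1/3, 1/3)
2. B is the centroid of triangle DTY ⇒ B = (4/9, 4/9)
2·[BYD] = 1/9, 2·[YDT] = 1/3
[BYD]:[YDT] = 1/9:1/3 = 1/3

[BYD]:[YDT] = 1/3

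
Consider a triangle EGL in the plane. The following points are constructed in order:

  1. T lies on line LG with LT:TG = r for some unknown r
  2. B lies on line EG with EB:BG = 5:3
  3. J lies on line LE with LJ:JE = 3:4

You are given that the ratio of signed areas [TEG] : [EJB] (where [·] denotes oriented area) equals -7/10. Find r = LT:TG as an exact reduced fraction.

r = 3

Assign E = (0, 0), G = (1, 0), L = (0, 1) — the answer is frame-independent, so this choice is without loss of generality.
1. With LT:TG = r, write λ = r/(r+1) so T = L + λ·(G−L); T is affine-linear in λ
2. B lies on line EG with EB:BG = 5:3 ⇒ B = (5/8, 0)
3. J lies on line LE with LJ:JE = 3:4 ⇒ J = (0, 4/7)
Every point depending on T is an affine combination of T and λ-independent points, so each such coordinate is linear in λ; the λ² term in each signed area is a multiple of (G−L)×(G−L) = 0, so 2·[TEG] and 2·[EJB] are each linear in λ. Evaluating at λ=0 and λ=1:
  2·[TEG] = −λ + 1,   2·[EJB] = -5/14
So [TEG]:[EJB] = (−λ + 1) / (-5/14). Setting this equal to -7/10:
  −λ + 1 = -7/10·(-5/14)  ⇒  λ = 3/4
Then r = λ/(1−λ) = (3/4)/(1/4) = 3. Check: with r = 3, T = (3/4, 1/4) and [TEG]:[EJB] = -7/10 as required.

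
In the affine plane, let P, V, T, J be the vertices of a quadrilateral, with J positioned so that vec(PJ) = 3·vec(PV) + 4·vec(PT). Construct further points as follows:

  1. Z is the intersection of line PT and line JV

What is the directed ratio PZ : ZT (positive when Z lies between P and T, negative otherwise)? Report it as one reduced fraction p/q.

PZ:ZT = -2/3

Set P = (0, 0), V = (1, 0), T = (0, 1), J = (3, 4); any affine frame gives the same invariant.
1. Z is the intersection of line PT and line JV ⇒ Z = (0, -2)
Z = P + t·(T−P) with t = -2, so PZ:ZT = t:(1−t) = -2:3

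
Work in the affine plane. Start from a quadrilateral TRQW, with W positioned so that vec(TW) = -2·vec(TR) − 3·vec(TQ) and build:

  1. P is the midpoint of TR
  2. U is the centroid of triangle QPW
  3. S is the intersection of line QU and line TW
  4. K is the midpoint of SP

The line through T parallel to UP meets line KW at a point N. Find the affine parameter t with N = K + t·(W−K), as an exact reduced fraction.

Set T = (0, 0), R = (1, 0), Q = (0, 1), W = (-2, -3); any affine frame gives the same invariant.
1. P is the midpoint of TR ⇒ P = (1/2, 0)
2. U is the centroid of triangle QPW ⇒ U = (-1/2, -2/3)
3. S is the intersection of line QU and line TW ⇒ S = (-6/11, -9/11)
4. K is the midpoint of SP ⇒ K = (-1/44, -9/22)
through T parallel to UP: direction (1, 2/3); meets KW at N = (33/56, 11/28)
N = K + t·(W−K) with t = -13/42

t = -13/42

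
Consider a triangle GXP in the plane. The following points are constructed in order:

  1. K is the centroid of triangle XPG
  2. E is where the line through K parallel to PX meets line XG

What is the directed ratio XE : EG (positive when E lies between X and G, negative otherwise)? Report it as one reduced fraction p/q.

XE:EG = 1/2

Set G = (0, 0), X = (1, 0), P = (0, 1); any affine frame gives the same invariant.
1. K is the centroid of triangle XPG ⇒ K = (1/3, 1/3)
2. E is where the line through K parallel to PX meets line XG ⇒ E = (2/3, 0)
E = X + t·(G−X) with t = 1/3, so XE:EG = t:(1−t) = 1/3:2/3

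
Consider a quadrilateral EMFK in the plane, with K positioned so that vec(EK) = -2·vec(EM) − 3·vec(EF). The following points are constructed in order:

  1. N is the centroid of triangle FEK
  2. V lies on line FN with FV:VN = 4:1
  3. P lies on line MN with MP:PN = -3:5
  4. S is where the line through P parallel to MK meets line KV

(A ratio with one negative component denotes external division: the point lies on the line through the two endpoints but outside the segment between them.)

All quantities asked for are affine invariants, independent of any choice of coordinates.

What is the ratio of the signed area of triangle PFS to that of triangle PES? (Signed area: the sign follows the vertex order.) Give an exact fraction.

[PFS]:[PES] = 7/5

Work in coordinates with E = (0, 0), M = (1, 0), F = (0, 1), K = (-2, -3).
1. N is the centroid of triangle FEK ⇒ N = (-2/3, -2/3)
2. V lies on line FN with FV:VN = 4:1 ⇒ V = (-8/15, -1/3)
3. P lies on line MN with MP:PN = -3:5 ⇒ P = (7/2, 1)
4. S is where the line through P parallel to MK meets line KV ⇒ S = (-23/6, -19/3)
2·[PFS] = 77/3, 2·[PES] = 55/3
[PFS]:[PES] = 77/3:55/3 = 7/5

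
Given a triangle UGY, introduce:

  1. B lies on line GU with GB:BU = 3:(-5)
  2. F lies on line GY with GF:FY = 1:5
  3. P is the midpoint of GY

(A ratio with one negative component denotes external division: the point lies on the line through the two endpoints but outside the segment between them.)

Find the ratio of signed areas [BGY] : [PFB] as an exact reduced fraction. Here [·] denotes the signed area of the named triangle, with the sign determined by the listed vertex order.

[BGY]:[PFB] = -3

Choose coordinates U = (0, 0), G = (1, 0), Y = (0, 1).
1. B lies on line GU with GB:BU = 3:(-5) ⇒ B = (5/2, 0)
2. F lies on line GY with GF:FY = 1:5 ⇒ F = (5/6, 1/6)
3. P is the midpoint of GY ⇒ P = (1/2, 1/2)
2·[BGY] = -3/2, 2·[PFB] = 1/2
[BGY]:[PFB] = -3/2:1/2 = -3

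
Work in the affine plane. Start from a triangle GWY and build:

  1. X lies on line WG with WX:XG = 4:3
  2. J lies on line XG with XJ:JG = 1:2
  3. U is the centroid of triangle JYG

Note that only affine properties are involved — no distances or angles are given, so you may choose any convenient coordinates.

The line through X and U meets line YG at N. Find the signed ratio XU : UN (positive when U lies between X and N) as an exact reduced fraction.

XU:UN = 7/2

Set G = (0, 0), W = (1, 0), Y = (0, 1); any affine frame gives the same invariant.
1. X lies on line WG with WX:XG = 4:3 ⇒ X = (3/7, 0)
2. J lies on line XG with XJ:JG = 1:2 ⇒ J = (2/7, 0)
3. U is the centroid of triangle JYG ⇒ U = (2/21, 1/3)
line XU meets YG at N = (0, 3/7)
U = X + t·(N−X) with t = 7/9, so XU:UN = 7/9:2/9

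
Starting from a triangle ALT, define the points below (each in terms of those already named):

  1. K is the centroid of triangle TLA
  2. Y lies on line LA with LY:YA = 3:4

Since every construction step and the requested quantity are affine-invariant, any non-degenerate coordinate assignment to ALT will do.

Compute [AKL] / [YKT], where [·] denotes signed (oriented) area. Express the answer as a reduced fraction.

Choose coordinates A = (0, 0), L = (1, 0), T = (0, 1).
1. K is the centroid of triangle TLA ⇒ K = (1/3, 1/3)
2. Y lies on line LA with LY:YA = 3:4 ⇒ Y = (4/7, 0)
2·[AKL] = -1/3, 2·[YKT] = -1/21
[AKL]:[YKT] = -1/3:-1/21 = 7

[AKL]:[YKT] = 7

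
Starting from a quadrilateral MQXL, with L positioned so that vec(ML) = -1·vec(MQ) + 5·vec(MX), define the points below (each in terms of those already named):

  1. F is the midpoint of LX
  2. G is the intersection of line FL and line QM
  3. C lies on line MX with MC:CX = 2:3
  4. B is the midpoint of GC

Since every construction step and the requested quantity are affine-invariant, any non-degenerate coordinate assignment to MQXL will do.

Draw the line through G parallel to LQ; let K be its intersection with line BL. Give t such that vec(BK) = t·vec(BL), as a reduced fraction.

t = 3/53

Set M = (0, 0), Q = (1, 0), X = (0, 1), L = (-1, 5); any affine frame gives the same invariant.
1. F is the midpoint of LX ⇒ F = (-1/2, 3)
2. G is the intersection of line FL and line QM ⇒ G = (1/4, 0)
3. C lies on line MX with MC:CX = 2:3 ⇒ C = (0, 2/5)
4. B is the midpoint of GC ⇒ B = (1/8, 1/5)
through G parallel to LQ: direction (2, -5); meets BL at K = (13/212, 25/53)
K = B + t·(L−B) with t = 3/53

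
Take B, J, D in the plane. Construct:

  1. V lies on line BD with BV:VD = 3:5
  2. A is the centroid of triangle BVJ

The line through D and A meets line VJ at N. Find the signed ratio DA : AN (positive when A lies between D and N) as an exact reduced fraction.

DA:AN = -6

Set B = (0, 0), J = (1, 0), D = (0, 1); any affine frame gives the same invariant.
1. V lies on line BD with BV:VD = 3:5 ⇒ V = (0, 3/8)
2. A is the centroid of triangle BVJ ⇒ A = (1/3, 1/8)
line DA meets VJ at N = (5/18, 13/48)
A = D + t·(N−D) with t = 6/5, so DA:AN = 6/5:-1/5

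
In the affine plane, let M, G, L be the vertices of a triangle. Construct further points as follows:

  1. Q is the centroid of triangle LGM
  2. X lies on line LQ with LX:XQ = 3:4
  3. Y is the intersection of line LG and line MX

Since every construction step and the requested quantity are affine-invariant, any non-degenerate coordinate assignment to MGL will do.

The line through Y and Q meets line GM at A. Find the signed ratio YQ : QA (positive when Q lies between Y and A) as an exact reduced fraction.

Work in coordinates with M = (0, 0), G = (1, 0), L = (0, 1).
1. Q is the centroid of triangle LGM ⇒ Q = (1/3, 1/3)
2. X lies on line LQ with LX:XQ = 3:4 ⇒ X = (1/7, 5/7)
3. Y is the intersection of line LG and line MX ⇒ Y = (1/6, 5/6)
line YQ meets GM at A = (4/9, 0)
Q = Y + t·(A−Y) with t = 3/5, so YQ:QA = 3/5:2/5

YQ:QA = 3/2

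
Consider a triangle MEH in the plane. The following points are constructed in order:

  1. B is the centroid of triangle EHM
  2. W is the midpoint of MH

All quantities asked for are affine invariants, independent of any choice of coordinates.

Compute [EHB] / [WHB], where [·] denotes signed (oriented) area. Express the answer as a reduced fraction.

Assign M = (0, 0), E = (1, 0), H = (0, 1) — the answer is frame-independent, so this choice is without loss of generality.
1. B is the centroid of triangle EHM ⇒ B = (1/3, 1/3)
2. W is the midpoint of MH ⇒ W = (0, 1/2)
2·[EHB] = 1/3, 2·[WHB] = -1/6
[EHB]:[WHB] = 1/3:-1/6 = -2

[EHB]:[WHB] = -2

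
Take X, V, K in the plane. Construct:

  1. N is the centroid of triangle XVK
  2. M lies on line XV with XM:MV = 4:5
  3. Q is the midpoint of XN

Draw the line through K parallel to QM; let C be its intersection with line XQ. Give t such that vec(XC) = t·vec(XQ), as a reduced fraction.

t = 15/4

Assign X = (0, 0), V = (1, 0), K = (0, 1) — the answer is frame-independent, so this choice is without loss of generality.
1. N is the centroid of triangle XVK ⇒ N = (1/3, 1/3)
2. M lies on line XV with XM:MV = 4:5 ⇒ M = (4/9, 0)
3. Q is the midpoint of XN ⇒ Q = (1/6, 1/6)
through K parallel to QM: direction (5/18, -1/6); meets XQ at C = (5/8, 5/8)
C = X + t·(Q−X) with t = 15/4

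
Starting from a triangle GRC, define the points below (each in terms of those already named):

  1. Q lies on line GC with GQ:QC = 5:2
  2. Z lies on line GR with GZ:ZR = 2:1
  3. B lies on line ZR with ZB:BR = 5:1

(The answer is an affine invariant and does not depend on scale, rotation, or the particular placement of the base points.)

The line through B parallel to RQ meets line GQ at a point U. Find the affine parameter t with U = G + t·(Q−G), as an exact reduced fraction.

t = 17/18

Choose coordinates G = (0, 0), R = (1, 0), C = (0, 1).
1. Q lies on line GC with GQ:QC = 5:2 ⇒ Q = (0, 5/7)
2. Z lies on line GR with GZ:ZR = 2:1 ⇒ Z = (2/3, 0)
3. B lies on line ZR with ZB:BR = 5:1 ⇒ B = (17/18, 0)
through B parallel to RQ: direction (-1, 5/7); meets GQ at U = (0, 85/126)
U = G + t·(Q−G) with t = 17/18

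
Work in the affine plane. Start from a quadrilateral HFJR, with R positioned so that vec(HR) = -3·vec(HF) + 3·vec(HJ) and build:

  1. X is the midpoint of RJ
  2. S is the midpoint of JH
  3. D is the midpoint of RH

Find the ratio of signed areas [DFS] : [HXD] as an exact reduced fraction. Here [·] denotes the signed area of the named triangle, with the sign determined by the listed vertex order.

Choose coordinates H = (0, 0), F = (1, 0), J = (0, 1), R = (-3, 3).
1. X is the midpoint of RJ ⇒ X = (-3/2, 2)
2. S is the midpoint of JH ⇒ S = (0, 1/2)
3. D is the midpoint of RH ⇒ D = (-3/2, 3/2)
2·[DFS] = -1/4, 2·[HXD] = 3/4
[DFS]:[HXD] = -1/4:3/4 = -1/3

[DFS]:[HXD] = -1/3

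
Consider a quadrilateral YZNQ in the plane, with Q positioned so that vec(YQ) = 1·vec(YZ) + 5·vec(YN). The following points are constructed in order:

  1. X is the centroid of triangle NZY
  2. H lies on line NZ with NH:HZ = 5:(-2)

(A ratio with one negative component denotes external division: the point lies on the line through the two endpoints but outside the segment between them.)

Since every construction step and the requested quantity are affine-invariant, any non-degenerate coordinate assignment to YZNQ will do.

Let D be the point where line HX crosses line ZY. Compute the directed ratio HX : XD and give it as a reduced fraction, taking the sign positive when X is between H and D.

HX:XD = -3

Work in coordinates with Y = (0, 0), Z = (1, 0), N = (0, 1), Q = (1, 5).
1. X is the centroid of triangle NZY ⇒ X = (1/3, 1/3)
2. H lies on line NZ with NH:HZ = 5:(-2) ⇒ H = (5/3, -2/3)
line HX meets ZY at D = (7/9, 0)
X = H + t·(D−H) with t = 3/2, so HX:XD = 3/2:-1/2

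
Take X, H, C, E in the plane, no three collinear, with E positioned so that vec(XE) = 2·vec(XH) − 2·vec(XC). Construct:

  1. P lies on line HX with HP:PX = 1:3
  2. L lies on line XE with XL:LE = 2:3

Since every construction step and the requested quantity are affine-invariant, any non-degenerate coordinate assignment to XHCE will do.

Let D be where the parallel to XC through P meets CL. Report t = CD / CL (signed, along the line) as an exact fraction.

t = 15/16

Choose coordinates X = (0, 0), H = (1, 0), C = (0, 1), E = (2, -2).
1. P lies on line HX with HP:PX = 1:3 ⇒ P = (3/4, 0)
2. L lies on line XE with XL:LE = 2:3 ⇒ L = (4/5, -4/5)
through P parallel to XC: direction (0, 1); meets CL at D = (3/4, -11/16)
D = C + t·(L−C) with t = 15/16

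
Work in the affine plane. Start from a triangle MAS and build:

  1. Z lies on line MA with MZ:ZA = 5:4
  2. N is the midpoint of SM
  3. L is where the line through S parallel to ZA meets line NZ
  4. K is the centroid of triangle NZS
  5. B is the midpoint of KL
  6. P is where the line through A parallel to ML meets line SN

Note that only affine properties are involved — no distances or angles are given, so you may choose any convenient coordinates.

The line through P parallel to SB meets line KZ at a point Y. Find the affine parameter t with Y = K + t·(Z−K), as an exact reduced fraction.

Assign M = (0, 0), A = (1, 0), S = (0, 1) — the answer is frame-independent, so this choice is without loss of generality.
1. Z lies on line MA with MZ:ZA = 5:4 ⇒ Z = (5/9, 0)
2. N is the midpoint of SM ⇒ N = (0, 1/2)
3. L is where the line through S parallel to ZA meets line NZ ⇒ L = (-5/9, 1)
4. K is the centroid of triangle NZS ⇒ K = (5/27, 1/2)
5. B is the midpoint of KL ⇒ B = (-5/27, 3/4)
6. P is where the line through A parallel to ML meets line SN ⇒ P = (0, 9/5)
through P parallel to SB: direction (-5/27, -1/4); meets KZ at Y = (-7/18, 51/40)
Y = K + t·(Z−K) with t = -31/20

t = -31/20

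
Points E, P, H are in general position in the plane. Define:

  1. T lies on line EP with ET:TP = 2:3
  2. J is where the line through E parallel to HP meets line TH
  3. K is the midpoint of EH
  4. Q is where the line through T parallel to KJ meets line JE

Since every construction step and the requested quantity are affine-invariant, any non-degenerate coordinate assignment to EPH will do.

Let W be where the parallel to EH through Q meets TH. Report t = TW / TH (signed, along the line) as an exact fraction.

Work in coordinates with E = (0, 0), P = (1, 0), H = (0, 1).
1. T lies on line EP with ET:TP = 2:3 ⇒ T = (2/5, 0)
2. J is where the line through E parallel to HP meets line TH ⇒ J = (2/3, -2/3)
3. K is the midpoint of EH ⇒ K = (0, 1/2)
4. Q is where the line through T parallel to KJ meets line JE ⇒ Q = (14/15, -14/15)
through Q parallel to EH: direction (0, 1); meets TH at W = (14/15, -4/3)
W = T + t·(H−T) with t = -4/3

t = -4/3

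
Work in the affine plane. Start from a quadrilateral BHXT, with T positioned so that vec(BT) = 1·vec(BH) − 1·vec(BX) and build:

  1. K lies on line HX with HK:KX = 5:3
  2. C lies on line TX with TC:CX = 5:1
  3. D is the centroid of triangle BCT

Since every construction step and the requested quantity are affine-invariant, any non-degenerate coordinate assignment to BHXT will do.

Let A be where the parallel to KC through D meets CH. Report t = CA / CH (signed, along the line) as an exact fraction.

Set B = (0, 0), H = (1, 0), X = (0, 1), T = (1, -1); any affine frame gives the same invariant.
1. K lies on line HX with HK:KX = 5:3 ⇒ K = (3/8, 5/8)
2. C lies on line TX with TC:CX = 5:1 ⇒ C = (1/6, 2/3)
3. D is the centroid of triangle BCT ⇒ D = (7/18, -1/9)
through D parallel to KC: direction (-5/24, 1/24); meets CH at A = (25/18, -14/45)
A = C + t·(H−C) with t = 22/15

t = 22/15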